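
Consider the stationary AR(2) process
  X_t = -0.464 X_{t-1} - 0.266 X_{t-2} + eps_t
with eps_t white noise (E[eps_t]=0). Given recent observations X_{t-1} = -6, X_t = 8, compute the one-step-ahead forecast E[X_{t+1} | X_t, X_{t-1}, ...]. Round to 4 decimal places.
E[X_{t+1} \mid \mathcal F_t] = -2.1160

For an AR(p) model X_t = c + sum_i phi_i X_{t-i} + eps_t, the
one-step-ahead conditional mean is
  E[X_{t+1} | X_t, ...] = c + sum_i phi_i X_{t+1-i}.
Substitute known values:
  E[X_{t+1} | ...] = (-0.464) * (8) + (-0.266) * (-6)
                   = -2.1160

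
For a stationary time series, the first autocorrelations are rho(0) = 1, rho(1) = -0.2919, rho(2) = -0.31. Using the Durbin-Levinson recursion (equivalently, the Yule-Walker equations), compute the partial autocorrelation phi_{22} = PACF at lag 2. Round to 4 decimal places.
\phi_{22} = -0.4320

The PACF at lag k is phi_{kk}, the last component of the solution
to the Yule-Walker system G_k phi = r_k where
  (G_k)_{ij} = rho(|i - j|), (r_k)_i = rho(i), i,j = 1..k.
Equivalently, Durbin-Levinson gives phi_{kk} iteratively:
  phi_{11} = rho(1)
  phi_{kk} = [rho(k) - sum_{j=1..k-1} phi_{k-1,j} rho(k-j)]
            / [1 - sum_{j=1..k-1} phi_{k-1,j} rho(j)],
  phi_{k,j} = phi_{k-1,j} - phi_{kk} phi_{k-1,k-j},  j = 1..k-1.
Step k = 1:
  phi_11 = rho(1) = -0.2919.
Step k = 2:
  phi_22 = [rho(2) - phi_11 rho(1)] / [1 - phi_11 rho(1)] = [-0.31 - (-0.2919)(-0.2919)] / [1 - (-0.2919)(-0.2919)]
         = -0.39520561 / 0.91479439 = -0.432.
Therefore phi_{22} = -0.4320.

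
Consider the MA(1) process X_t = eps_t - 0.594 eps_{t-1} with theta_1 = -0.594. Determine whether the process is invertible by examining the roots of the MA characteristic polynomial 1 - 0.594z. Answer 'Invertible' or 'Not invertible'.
\text{Invertible}

The MA(q) characteristic polynomial is P(z) = 1 - 0.594z.
Invertibility requires all roots to lie outside the unit circle, i.e. |z| > 1 for every root.
This is linear in z: 1 + (-0.594) z = 0  =>  z = -1/(-0.594) = 1.683502,  |z| = 1.683502.
Moduli of all roots: 1.6835.
All moduli strictly greater than 1? Yes.
Verdict: Invertible.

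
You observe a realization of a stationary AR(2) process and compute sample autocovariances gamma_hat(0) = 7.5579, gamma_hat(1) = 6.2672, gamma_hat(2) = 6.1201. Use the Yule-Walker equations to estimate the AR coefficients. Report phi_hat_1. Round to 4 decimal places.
\hat\phi_{1} = 0.5050

The Yule-Walker equations for an AR(p) process read, in matrix form,
  Gamma_p phi = r_p,   with   (Gamma_p)_{ij} = gamma(|i - j|),
                       (r_p)_i = gamma(i),   i,j = 1..p.
Substitute the sample gammas (Toeplitz matrix and right-hand side of size 2):
  Gamma_p = [[7.5579, 6.2672], [6.2672, 7.5579]]
  r_p     = [6.2672, 6.1201]
Written out:
  7.5579 phi_1 + 6.2672 phi_2 = 6.2672
  6.2672 phi_1 + 7.5579 phi_2 = 6.1201
Solve by Cramer's rule:
  det = gamma(0)^2 - gamma(1)^2 = (7.5579)^2 - (6.2672)^2 = 57.12185241 - 39.27779584 = 17.84405657
  phi_hat_1 = [gamma(1) gamma(0) - gamma(1) gamma(2)] / det = [(6.2672)(7.5579) - (6.2672)(6.1201)] / 17.84405657 = 9.01098016 / 17.84405657 = 0.505
  phi_hat_2 = [gamma(0) gamma(2) - gamma(1)^2] / det = [(7.5579)(6.1201) - (6.2672)^2] / 17.84405657 = 6.97730795 / 17.84405657 = 0.391
So phi_hat = [0.5050, 0.3910].
Therefore phi_hat_1 = 0.5050.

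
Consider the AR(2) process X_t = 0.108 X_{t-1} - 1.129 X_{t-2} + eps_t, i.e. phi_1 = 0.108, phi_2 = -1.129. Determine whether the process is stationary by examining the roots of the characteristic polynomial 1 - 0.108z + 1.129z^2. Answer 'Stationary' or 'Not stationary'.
\text{Not stationary}

The AR(p) characteristic polynomial is P(z) = 1 - 0.108z + 1.129z^2.
Stationarity requires all roots to lie outside the unit circle, i.e. |z| > 1 for every root.
Set 1 + (-0.108) z + (1.129) z^2 = 0, i.e. a z^2 + b z + c = 0 with a = 1.129, b = -0.108, c = 1.
Discriminant D = b^2 - 4ac = (-0.108)^2 - 4*(1.129)*1 = 0.011664 - (4.516) = -4.504336.
D < 0, so the roots are the complex-conjugate pair z = (-b +/- i sqrt(-D)) / (2a) = 0.0478 +/- 0.9399i.
For a conjugate pair |z|^2 = z * conj(z) = (product of roots) = c/a = 1/(1.129) = 0.88574, so |z| = sqrt(0.88574) = 0.9411 for both roots.
Moduli of all roots: 0.9411, 0.9411.
All moduli strictly greater than 1? No.
Verdict: Not stationary.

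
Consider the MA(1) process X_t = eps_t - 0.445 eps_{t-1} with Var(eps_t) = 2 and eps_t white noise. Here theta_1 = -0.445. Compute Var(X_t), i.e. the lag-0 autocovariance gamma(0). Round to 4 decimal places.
\gamma(0) = 2.3961

For an MA(q) process X_t = eps_t + sum_i theta_i eps_{t-i} with
Var(eps_t) = sigma^2, the variance is
  gamma(0) = sigma^2 * (1 + sum_i theta_i^2).
  sum_i theta_i^2 = (-0.445)^2 = 0.198025.
  gamma(0) = 2 * (1 + 0.198025) = 2 * 1.198025 = 2.39605, which rounds to 2.3961.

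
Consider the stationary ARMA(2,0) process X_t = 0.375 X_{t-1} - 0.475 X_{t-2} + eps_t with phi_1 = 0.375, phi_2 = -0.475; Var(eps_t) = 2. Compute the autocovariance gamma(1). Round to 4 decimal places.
\gamma(1) = 0.7020

Multiply the model equation by X_{t-k} and take expectations. With theta_0 = psi_0 = 1 and psi_j the MA(infinity) weights, this gives
  gamma(k) - sum_i phi_i gamma(k-i) = c_k,
  c_k = sigma^2 * sum_{j=k..q} theta_j psi_{j-k}   (c_k = 0 for k > q),
using gamma(-m) = gamma(m).
Pure AR (q = 0): c_0 = sigma^2 = 2, c_k = 0 for k >= 1.
Equations for k = 0, 1, 2 (AR order 2, c_2 = 0):
  (E0) gamma(0) = phi_1 gamma(1) + phi_2 gamma(2) + c_0
  (E1) gamma(1) = phi_1 gamma(0) + phi_2 gamma(1) + c_1
  (E2) gamma(2) = phi_1 gamma(1) + phi_2 gamma(0)
From (E1): gamma(1) = A gamma(0) + B with
  A = phi_1 / (1 - phi_2) = 0.375 / 1.475 = 0.254237,   B = c_1 / (1 - phi_2) = 0 / 1.475 = 0.
Insert (E2) into (E0): gamma(0) (1 - phi_2^2) = phi_1 (1 + phi_2) gamma(1) + c_0.
  phi_1 (1 + phi_2) = (0.375)(0.525) = 0.196875,   1 - phi_2^2 = 0.774375.
Replace gamma(1) by A gamma(0) + B and collect gamma(0):
  gamma(0) [0.774375 - (0.196875)(0.254237)] = c_0 = 2
  gamma(0) * 0.724322 = 2
  gamma(0) = 2 / 0.724322 = 2.761203.
  gamma(1) = A gamma(0) = (0.254237)(2.761203) = 0.702001.
Therefore gamma(1) = 0.7020 (to 4 decimal places).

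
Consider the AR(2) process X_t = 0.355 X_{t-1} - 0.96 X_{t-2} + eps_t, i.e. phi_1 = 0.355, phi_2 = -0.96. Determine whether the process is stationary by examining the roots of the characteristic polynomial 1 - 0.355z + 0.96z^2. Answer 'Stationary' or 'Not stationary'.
\text{Stationary}

The AR(p) characteristic polynomial is P(z) = 1 - 0.355z + 0.96z^2.
Stationarity requires all roots to lie outside the unit circle, i.e. |z| > 1 for every root.
Set 1 + (-0.355) z + (0.96) z^2 = 0, i.e. a z^2 + b z + c = 0 with a = 0.96, b = -0.355, c = 1.
Discriminant D = b^2 - 4ac = (-0.355)^2 - 4*(0.96)*1 = 0.126025 - (3.84) = -3.713975.
D < 0, so the roots are the complex-conjugate pair z = (-b +/- i sqrt(-D)) / (2a) = 0.1849 +/- 1.0037i.
For a conjugate pair |z|^2 = z * conj(z) = (product of roots) = c/a = 1/(0.96) = 1.041667, so |z| = sqrt(1.041667) = 1.0206 for both roots.
Moduli of all roots: 1.0206, 1.0206.
All moduli strictly greater than 1? Yes.
Verdict: Stationary.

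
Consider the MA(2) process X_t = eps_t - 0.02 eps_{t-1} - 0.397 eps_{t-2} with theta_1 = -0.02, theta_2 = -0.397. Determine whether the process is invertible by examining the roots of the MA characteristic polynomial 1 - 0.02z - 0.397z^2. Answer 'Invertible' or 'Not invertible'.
\text{Invertible}

The MA(q) characteristic polynomial is P(z) = 1 - 0.02z - 0.397z^2.
Invertibility requires all roots to lie outside the unit circle, i.e. |z| > 1 for every root.
Set 1 + (-0.02) z + (-0.397) z^2 = 0, i.e. a z^2 + b z + c = 0 with a = -0.397, b = -0.02, c = 1.
Discriminant D = b^2 - 4ac = (-0.02)^2 - 4*(-0.397)*1 = 0.0004 - (-1.588) = 1.5884.
D >= 0, so the roots are real: z = (-b +/- sqrt(D)) / (2a) = (0.02 +/- 1.260317) / (-0.794).
  z_1 = (0.02 + 1.260317) / (-0.794) = -1.6125,   |z_1| = 1.6125.
  z_2 = (0.02 - 1.260317) / (-0.794) = 1.5621,   |z_2| = 1.5621.
Moduli of all roots: 1.6125, 1.5621.
All moduli strictly greater than 1? Yes.
Verdict: Invertible.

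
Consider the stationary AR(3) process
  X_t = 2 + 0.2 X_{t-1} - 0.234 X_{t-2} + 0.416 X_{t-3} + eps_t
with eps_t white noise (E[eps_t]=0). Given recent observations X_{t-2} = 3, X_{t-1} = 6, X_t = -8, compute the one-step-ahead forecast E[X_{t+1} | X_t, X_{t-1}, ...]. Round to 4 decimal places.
E[X_{t+1} \mid \mathcal F_t] = 0.2440

For an AR(p) model X_t = c + sum_i phi_i X_{t-i} + eps_t, the
one-step-ahead conditional mean is
  E[X_{t+1} | X_t, ...] = c + sum_i phi_i X_{t+1-i}.
Substitute known values:
  E[X_{t+1} | ...] = 2 + (0.2) * (-8) + (-0.234) * (6) + (0.416) * (3)
                   = 0.2440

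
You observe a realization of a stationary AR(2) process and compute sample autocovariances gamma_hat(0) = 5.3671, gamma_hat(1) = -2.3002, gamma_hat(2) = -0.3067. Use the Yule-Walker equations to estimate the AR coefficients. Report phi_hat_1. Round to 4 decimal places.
\hat\phi_{1} = -0.5550

The Yule-Walker equations for an AR(p) process read, in matrix form,
  Gamma_p phi = r_p,   with   (Gamma_p)_{ij} = gamma(|i - j|),
                       (r_p)_i = gamma(i),   i,j = 1..p.
Substitute the sample gammas (Toeplitz matrix and right-hand side of size 2):
  Gamma_p = [[5.3671, -2.3002], [-2.3002, 5.3671]]
  r_p     = [-2.3002, -0.3067]
Written out:
  5.3671 phi_1 - 2.3002 phi_2 = -2.3002
  -2.3002 phi_1 + 5.3671 phi_2 = -0.3067
Solve by Cramer's rule:
  det = gamma(0)^2 - gamma(1)^2 = (5.3671)^2 - (-2.3002)^2 = 28.80576241 - 5.29092004 = 23.51484237
  phi_hat_1 = [gamma(1) gamma(0) - gamma(1) gamma(2)] / det = [(-2.3002)(5.3671) - (-2.3002)(-0.3067)] / 23.51484237 = -13.05087476 / 23.51484237 = -0.555
  phi_hat_2 = [gamma(0) gamma(2) - gamma(1)^2] / det = [(5.3671)(-0.3067) - (-2.3002)^2] / 23.51484237 = -6.93700961 / 23.51484237 = -0.295
So phi_hat = [-0.5550, -0.2950].
Therefore phi_hat_1 = -0.5550.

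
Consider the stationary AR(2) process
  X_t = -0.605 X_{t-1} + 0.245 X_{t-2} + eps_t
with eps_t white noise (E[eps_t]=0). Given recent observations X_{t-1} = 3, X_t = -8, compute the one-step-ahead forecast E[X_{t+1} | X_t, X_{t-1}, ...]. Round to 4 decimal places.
E[X_{t+1} \mid \mathcal F_t] = 5.5750

For an AR(p) model X_t = c + sum_i phi_i X_{t-i} + eps_t, the
one-step-ahead conditional mean is
  E[X_{t+1} | X_t, ...] = c + sum_i phi_i X_{t+1-i}.
Substitute known values:
  E[X_{t+1} | ...] = (-0.605) * (-8) + (0.245) * (3)
                   = 5.5750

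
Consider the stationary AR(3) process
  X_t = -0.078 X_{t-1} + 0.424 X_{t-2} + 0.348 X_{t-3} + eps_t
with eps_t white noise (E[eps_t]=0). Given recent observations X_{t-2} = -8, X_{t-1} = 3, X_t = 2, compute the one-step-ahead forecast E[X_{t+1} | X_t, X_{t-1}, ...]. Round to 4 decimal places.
E[X_{t+1} \mid \mathcal F_t] = -1.6680

For an AR(p) model X_t = c + sum_i phi_i X_{t-i} + eps_t, the
one-step-ahead conditional mean is
  E[X_{t+1} | X_t, ...] = c + sum_i phi_i X_{t+1-i}.
Substitute known values:
  E[X_{t+1} | ...] = (-0.078) * (2) + (0.424) * (3) + (0.348) * (-8)
                   = -1.6680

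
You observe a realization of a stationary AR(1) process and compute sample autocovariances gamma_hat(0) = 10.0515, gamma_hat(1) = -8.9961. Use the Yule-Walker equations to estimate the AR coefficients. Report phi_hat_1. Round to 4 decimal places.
\hat\phi_{1} = -0.8950

The Yule-Walker equations for an AR(p) process read, in matrix form,
  Gamma_p phi = r_p,   with   (Gamma_p)_{ij} = gamma(|i - j|),
                       (r_p)_i = gamma(i),   i,j = 1..p.
Substitute the sample gammas (Toeplitz matrix and right-hand side of size 1):
  Gamma_p = [[10.0515]]
  r_p     = [-8.9961]
With p = 1 this is the single equation gamma(0) phi_1 = gamma(1):
  phi_hat_1 = gamma(1) / gamma(0) = -8.9961 / 10.0515 = -0.8950.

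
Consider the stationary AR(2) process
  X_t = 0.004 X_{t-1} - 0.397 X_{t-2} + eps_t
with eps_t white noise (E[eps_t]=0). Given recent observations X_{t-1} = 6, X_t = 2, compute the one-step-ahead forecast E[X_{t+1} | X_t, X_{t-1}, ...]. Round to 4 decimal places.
E[X_{t+1} \mid \mathcal F_t] = -2.3740

For an AR(p) model X_t = c + sum_i phi_i X_{t-i} + eps_t, the
one-step-ahead conditional mean is
  E[X_{t+1} | X_t, ...] = c + sum_i phi_i X_{t+1-i}.
Substitute known values:
  E[X_{t+1} | ...] = (0.004) * (2) + (-0.397) * (6)
                   = -2.3740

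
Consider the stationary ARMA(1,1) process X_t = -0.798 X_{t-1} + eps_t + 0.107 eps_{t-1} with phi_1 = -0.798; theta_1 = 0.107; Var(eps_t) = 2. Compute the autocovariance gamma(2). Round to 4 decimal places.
\gamma(2) = 2.7772

Multiply the model equation by X_{t-k} and take expectations. With theta_0 = psi_0 = 1 and psi_j the MA(infinity) weights, this gives
  gamma(k) - sum_i phi_i gamma(k-i) = c_k,
  c_k = sigma^2 * sum_{j=k..q} theta_j psi_{j-k}   (c_k = 0 for k > q),
using gamma(-m) = gamma(m).
psi-weights needed (psi_j = theta_j + sum_i phi_i psi_{j-i}):
  psi_1 = theta_1 + phi_1 = 0.107 + (-0.798) = -0.691
Right-hand sides:
  c_0 = sigma^2 (1 + theta_1 psi_1) = 2 * (1 + (0.107)(-0.691)) = 2 * 0.926063 = 1.852126
  c_1 = sigma^2 theta_1 = 2 * (0.107) = 0.214
  c_2 = 0
Equations for k = 0 and k = 1 (AR order 1):
  gamma(0) = phi_1 gamma(1) + c_0
  gamma(1) = phi_1 gamma(0) + c_1
Substituting the second into the first: gamma(0) (1 - phi_1^2) = c_0 + phi_1 c_1, so
  gamma(0) = (c_0 + phi_1 c_1) / (1 - phi_1^2) = (1.852126 + (-0.798)(0.214)) / (1 - (-0.798)^2) = 1.681354 / 0.363196 = 4.62933.
  gamma(1) = phi_1 gamma(0) + c_1 = (-0.798)(4.62933) + (0.214) = -3.480205.
For k = 2 (> q): gamma(2) = phi_1 gamma(1) = (-0.798)(-3.480205) = 2.777204.
Therefore gamma(2) = 2.7772 (to 4 decimal places).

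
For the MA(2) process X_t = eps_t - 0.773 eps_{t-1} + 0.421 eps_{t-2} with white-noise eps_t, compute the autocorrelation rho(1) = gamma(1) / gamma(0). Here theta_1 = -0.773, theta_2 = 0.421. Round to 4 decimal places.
\rho(1) = -0.6189

For an MA(q) process with theta_0 = 1, the autocovariance is
  gamma(k) = sigma^2 * sum_{i=0..q-k} theta_i * theta_{i+k},
and rho(k) = gamma(k) / gamma(0). Sigma^2 cancels.
  numerator   = (1)*(-0.773) + (-0.773)*(0.421) = -1.098433.
  denominator = (1)^2 + (-0.773)^2 + (0.421)^2 = 1.77477.
  rho(1) = -1.098433 / 1.77477 = -0.6189.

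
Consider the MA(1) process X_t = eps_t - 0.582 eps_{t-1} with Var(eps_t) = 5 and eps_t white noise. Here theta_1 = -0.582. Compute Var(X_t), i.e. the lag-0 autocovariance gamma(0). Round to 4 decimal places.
\gamma(0) = 6.6936

For an MA(q) process X_t = eps_t + sum_i theta_i eps_{t-i} with
Var(eps_t) = sigma^2, the variance is
  gamma(0) = sigma^2 * (1 + sum_i theta_i^2).
  sum_i theta_i^2 = (-0.582)^2 = 0.338724.
  gamma(0) = 5 * (1 + 0.338724) = 5 * 1.338724 = 6.69362, which rounds to 6.6936.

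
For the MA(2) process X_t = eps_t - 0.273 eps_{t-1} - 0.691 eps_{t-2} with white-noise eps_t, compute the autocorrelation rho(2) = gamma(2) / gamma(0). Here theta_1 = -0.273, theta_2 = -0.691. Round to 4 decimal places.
\rho(2) = -0.4452

For an MA(q) process with theta_0 = 1, the autocovariance is
  gamma(k) = sigma^2 * sum_{i=0..q-k} theta_i * theta_{i+k},
and rho(k) = gamma(k) / gamma(0). Sigma^2 cancels.
  numerator   = (1)*(-0.691) = -0.691.
  denominator = (1)^2 + (-0.273)^2 + (-0.691)^2 = 1.55201.
  rho(2) = -0.691 / 1.55201 = -0.4452.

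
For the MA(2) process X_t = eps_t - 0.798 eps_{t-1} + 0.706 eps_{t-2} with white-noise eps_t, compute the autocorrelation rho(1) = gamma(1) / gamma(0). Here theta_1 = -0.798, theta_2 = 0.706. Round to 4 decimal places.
\rho(1) = -0.6376

For an MA(q) process with theta_0 = 1, the autocovariance is
  gamma(k) = sigma^2 * sum_{i=0..q-k} theta_i * theta_{i+k},
and rho(k) = gamma(k) / gamma(0). Sigma^2 cancels.
  numerator   = (1)*(-0.798) + (-0.798)*(0.706) = -1.361388.
  denominator = (1)^2 + (-0.798)^2 + (0.706)^2 = 2.13524.
  rho(1) = -1.361388 / 2.13524 = -0.6376.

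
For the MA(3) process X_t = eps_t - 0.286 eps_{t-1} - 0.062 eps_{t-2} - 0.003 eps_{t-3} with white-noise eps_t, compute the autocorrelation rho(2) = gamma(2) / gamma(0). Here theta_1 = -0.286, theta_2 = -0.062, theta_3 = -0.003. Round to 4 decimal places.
\rho(2) = -0.0563

For an MA(q) process with theta_0 = 1, the autocovariance is
  gamma(k) = sigma^2 * sum_{i=0..q-k} theta_i * theta_{i+k},
and rho(k) = gamma(k) / gamma(0). Sigma^2 cancels.
  numerator   = (1)*(-0.062) + (-0.286)*(-0.003) = -0.061142.
  denominator = (1)^2 + (-0.286)^2 + (-0.062)^2 + (-0.003)^2 = 1.085649.
  rho(2) = -0.061142 / 1.085649 = -0.0563.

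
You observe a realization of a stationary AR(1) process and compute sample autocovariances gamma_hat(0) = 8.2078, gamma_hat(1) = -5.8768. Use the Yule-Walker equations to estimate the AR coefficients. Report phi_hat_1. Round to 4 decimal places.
\hat\phi_{1} = -0.7160

The Yule-Walker equations for an AR(p) process read, in matrix form,
  Gamma_p phi = r_p,   with   (Gamma_p)_{ij} = gamma(|i - j|),
                       (r_p)_i = gamma(i),   i,j = 1..p.
Substitute the sample gammas (Toeplitz matrix and right-hand side of size 1):
  Gamma_p = [[8.2078]]
  r_p     = [-5.8768]
With p = 1 this is the single equation gamma(0) phi_1 = gamma(1):
  phi_hat_1 = gamma(1) / gamma(0) = -5.8768 / 8.2078 = -0.7160.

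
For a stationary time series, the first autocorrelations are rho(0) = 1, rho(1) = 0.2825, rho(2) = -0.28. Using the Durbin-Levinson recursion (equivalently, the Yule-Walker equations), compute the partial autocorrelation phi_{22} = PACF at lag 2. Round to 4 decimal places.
\phi_{22} = -0.3910

The PACF at lag k is phi_{kk}, the last component of the solution
to the Yule-Walker system G_k phi = r_k where
  (G_k)_{ij} = rho(|i - j|), (r_k)_i = rho(i), i,j = 1..k.
Equivalently, Durbin-Levinson gives phi_{kk} iteratively:
  phi_{11} = rho(1)
  phi_{kk} = [rho(k) - sum_{j=1..k-1} phi_{k-1,j} rho(k-j)]
            / [1 - sum_{j=1..k-1} phi_{k-1,j} rho(j)],
  phi_{k,j} = phi_{k-1,j} - phi_{kk} phi_{k-1,k-j},  j = 1..k-1.
Step k = 1:
  phi_11 = rho(1) = 0.2825.
Step k = 2:
  phi_22 = [rho(2) - phi_11 rho(1)] / [1 - phi_11 rho(1)] = [-0.28 - (0.2825)(0.2825)] / [1 - (0.2825)(0.2825)]
         = -0.35980625 / 0.92019375 = -0.391.
Therefore phi_{22} = -0.3910.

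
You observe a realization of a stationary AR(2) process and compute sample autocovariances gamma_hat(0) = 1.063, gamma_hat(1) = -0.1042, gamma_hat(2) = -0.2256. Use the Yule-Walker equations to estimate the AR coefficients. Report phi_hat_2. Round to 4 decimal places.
\hat\phi_{2} = -0.2240

The Yule-Walker equations for an AR(p) process read, in matrix form,
  Gamma_p phi = r_p,   with   (Gamma_p)_{ij} = gamma(|i - j|),
                       (r_p)_i = gamma(i),   i,j = 1..p.
Substitute the sample gammas (Toeplitz matrix and right-hand side of size 2):
  Gamma_p = [[1.063, -0.1042], [-0.1042, 1.063]]
  r_p     = [-0.1042, -0.2256]
Written out:
  1.063 phi_1 - 0.1042 phi_2 = -0.1042
  -0.1042 phi_1 + 1.063 phi_2 = -0.2256
Solve by Cramer's rule:
  det = gamma(0)^2 - gamma(1)^2 = (1.063)^2 - (-0.1042)^2 = 1.129969 - 0.01085764 = 1.11911136
  phi_hat_1 = [gamma(1) gamma(0) - gamma(1) gamma(2)] / det = [(-0.1042)(1.063) - (-0.1042)(-0.2256)] / 1.11911136 = -0.13427212 / 1.11911136 = -0.12
  phi_hat_2 = [gamma(0) gamma(2) - gamma(1)^2] / det = [(1.063)(-0.2256) - (-0.1042)^2] / 1.11911136 = -0.25067044 / 1.11911136 = -0.224
So phi_hat = [-0.1200, -0.2240].
Therefore phi_hat_2 = -0.2240.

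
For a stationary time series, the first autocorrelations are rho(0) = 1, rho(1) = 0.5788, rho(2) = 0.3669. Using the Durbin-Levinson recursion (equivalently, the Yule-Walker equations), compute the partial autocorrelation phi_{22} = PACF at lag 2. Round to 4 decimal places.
\phi_{22} = 0.0480

The PACF at lag k is phi_{kk}, the last component of the solution
to the Yule-Walker system G_k phi = r_k where
  (G_k)_{ij} = rho(|i - j|), (r_k)_i = rho(i), i,j = 1..k.
Equivalently, Durbin-Levinson gives phi_{kk} iteratively:
  phi_{11} = rho(1)
  phi_{kk} = [rho(k) - sum_{j=1..k-1} phi_{k-1,j} rho(k-j)]
            / [1 - sum_{j=1..k-1} phi_{k-1,j} rho(j)],
  phi_{k,j} = phi_{k-1,j} - phi_{kk} phi_{k-1,k-j},  j = 1..k-1.
Step k = 1:
  phi_11 = rho(1) = 0.5788.
Step k = 2:
  phi_22 = [rho(2) - phi_11 rho(1)] / [1 - phi_11 rho(1)] = [0.3669 - (0.5788)(0.5788)] / [1 - (0.5788)(0.5788)]
         = 0.03189056 / 0.66499056 = 0.048.
Therefore phi_{22} = 0.0480.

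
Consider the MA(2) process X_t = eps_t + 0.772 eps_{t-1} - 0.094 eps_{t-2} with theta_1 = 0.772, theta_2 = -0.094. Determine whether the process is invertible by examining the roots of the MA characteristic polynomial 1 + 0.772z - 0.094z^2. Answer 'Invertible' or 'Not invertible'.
\text{Invertible}

The MA(q) characteristic polynomial is P(z) = 1 + 0.772z - 0.094z^2.
Invertibility requires all roots to lie outside the unit circle, i.e. |z| > 1 for every root.
Set 1 + (0.772) z + (-0.094) z^2 = 0, i.e. a z^2 + b z + c = 0 with a = -0.094, b = 0.772, c = 1.
Discriminant D = b^2 - 4ac = (0.772)^2 - 4*(-0.094)*1 = 0.595984 - (-0.376) = 0.971984.
D >= 0, so the roots are real: z = (-b +/- sqrt(D)) / (2a) = (-0.772 +/- 0.985892) / (-0.188).
  z_1 = (-0.772 + 0.985892) / (-0.188) = -1.1377,   |z_1| = 1.1377.
  z_2 = (-0.772 - 0.985892) / (-0.188) = 9.3505,   |z_2| = 9.3505.
Moduli of all roots: 1.1377, 9.3505.
All moduli strictly greater than 1? Yes.
Verdict: Invertible.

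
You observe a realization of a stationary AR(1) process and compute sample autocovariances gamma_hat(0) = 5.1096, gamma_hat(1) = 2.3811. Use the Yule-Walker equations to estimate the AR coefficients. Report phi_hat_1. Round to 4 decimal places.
\hat\phi_{1} = 0.4660

The Yule-Walker equations for an AR(p) process read, in matrix form,
  Gamma_p phi = r_p,   with   (Gamma_p)_{ij} = gamma(|i - j|),
                       (r_p)_i = gamma(i),   i,j = 1..p.
Substitute the sample gammas (Toeplitz matrix and right-hand side of size 1):
  Gamma_p = [[5.1096]]
  r_p     = [2.3811]
With p = 1 this is the single equation gamma(0) phi_1 = gamma(1):
  phi_hat_1 = gamma(1) / gamma(0) = 2.3811 / 5.1096 = 0.4660.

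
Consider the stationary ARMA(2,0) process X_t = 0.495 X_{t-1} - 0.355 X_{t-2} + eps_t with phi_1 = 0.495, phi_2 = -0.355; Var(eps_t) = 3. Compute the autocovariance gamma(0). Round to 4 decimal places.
\gamma(0) = 3.9612

Multiply the model equation by X_{t-k} and take expectations. With theta_0 = psi_0 = 1 and psi_j the MA(infinity) weights, this gives
  gamma(k) - sum_i phi_i gamma(k-i) = c_k,
  c_k = sigma^2 * sum_{j=k..q} theta_j psi_{j-k}   (c_k = 0 for k > q),
using gamma(-m) = gamma(m).
Pure AR (q = 0): c_0 = sigma^2 = 3, c_k = 0 for k >= 1.
Equations for k = 0, 1, 2 (AR order 2, c_2 = 0):
  (E0) gamma(0) = phi_1 gamma(1) + phi_2 gamma(2) + c_0
  (E1) gamma(1) = phi_1 gamma(0) + phi_2 gamma(1) + c_1
  (E2) gamma(2) = phi_1 gamma(1) + phi_2 gamma(0)
From (E1): gamma(1) = A gamma(0) + B with
  A = phi_1 / (1 - phi_2) = 0.495 / 1.355 = 0.365314,   B = c_1 / (1 - phi_2) = 0 / 1.355 = 0.
Insert (E2) into (E0): gamma(0) (1 - phi_2^2) = phi_1 (1 + phi_2) gamma(1) + c_0.
  phi_1 (1 + phi_2) = (0.495)(0.645) = 0.319275,   1 - phi_2^2 = 0.873975.
Replace gamma(1) by A gamma(0) + B and collect gamma(0):
  gamma(0) [0.873975 - (0.319275)(0.365314)] = c_0 = 3
  gamma(0) * 0.757339 = 3
  gamma(0) = 3 / 0.757339 = 3.961235.
Therefore gamma(0) = 3.9612 (to 4 decimal places).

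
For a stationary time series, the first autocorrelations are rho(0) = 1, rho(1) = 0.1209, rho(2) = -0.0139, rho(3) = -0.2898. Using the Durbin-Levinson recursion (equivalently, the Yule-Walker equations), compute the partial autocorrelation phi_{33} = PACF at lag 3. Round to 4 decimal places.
\phi_{33} = -0.2890

The PACF at lag k is phi_{kk}, the last component of the solution
to the Yule-Walker system G_k phi = r_k where
  (G_k)_{ij} = rho(|i - j|), (r_k)_i = rho(i), i,j = 1..k.
Equivalently, Durbin-Levinson gives phi_{kk} iteratively:
  phi_{11} = rho(1)
  phi_{kk} = [rho(k) - sum_{j=1..k-1} phi_{k-1,j} rho(k-j)]
            / [1 - sum_{j=1..k-1} phi_{k-1,j} rho(j)],
  phi_{k,j} = phi_{k-1,j} - phi_{kk} phi_{k-1,k-j},  j = 1..k-1.
Step k = 1:
  phi_11 = rho(1) = 0.1209.
Step k = 2:
  phi_22 = [rho(2) - phi_11 rho(1)] / [1 - phi_11 rho(1)] = [-0.0139 - (0.1209)(0.1209)] / [1 - (0.1209)(0.1209)]
         = -0.02851681 / 0.98538319 = -0.02894.
  Update: phi_21 = phi_11 - phi_22 phi_11 = 0.1209 - (-0.02894)(0.1209) = 0.124399.
Step k = 3:
  phi_33 = [rho(3) - phi_21 rho(2) - phi_22 rho(1)] / [1 - phi_21 rho(1) - phi_22 rho(2)]
    numerator   = -0.2898 - (0.124399)(-0.0139) - (-0.02894)(0.1209) = -0.28457203
    denominator = 1 - (0.124399)(0.1209) - (-0.02894)(-0.0139) = 0.98455792
  phi_33 = -0.28457203 / 0.98455792 = -0.289.
Therefore phi_{33} = -0.2890.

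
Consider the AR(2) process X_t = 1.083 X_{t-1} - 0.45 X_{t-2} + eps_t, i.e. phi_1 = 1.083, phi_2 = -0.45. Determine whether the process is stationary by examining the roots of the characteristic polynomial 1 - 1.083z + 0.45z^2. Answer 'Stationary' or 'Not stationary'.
\text{Stationary}

The AR(p) characteristic polynomial is P(z) = 1 - 1.083z + 0.45z^2.
Stationarity requires all roots to lie outside the unit circle, i.e. |z| > 1 for every root.
Set 1 + (-1.083) z + (0.45) z^2 = 0, i.e. a z^2 + b z + c = 0 with a = 0.45, b = -1.083, c = 1.
Discriminant D = b^2 - 4ac = (-1.083)^2 - 4*(0.45)*1 = 1.172889 - (1.8) = -0.627111.
D < 0, so the roots are the complex-conjugate pair z = (-b +/- i sqrt(-D)) / (2a) = 1.2033 +/- 0.8799i.
For a conjugate pair |z|^2 = z * conj(z) = (product of roots) = c/a = 1/(0.45) = 2.222222, so |z| = sqrt(2.222222) = 1.4907 for both roots.
Moduli of all roots: 1.4907, 1.4907.
All moduli strictly greater than 1? Yes.
Verdict: Stationary.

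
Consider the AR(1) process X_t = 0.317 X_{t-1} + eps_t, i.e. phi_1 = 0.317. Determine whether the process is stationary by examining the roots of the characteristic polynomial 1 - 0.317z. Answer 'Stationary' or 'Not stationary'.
\text{Stationary}

The AR(p) characteristic polynomial is P(z) = 1 - 0.317z.
Stationarity requires all roots to lie outside the unit circle, i.e. |z| > 1 for every root.
This is linear in z: 1 + (-0.317) z = 0  =>  z = -1/(-0.317) = 3.154574,  |z| = 3.154574.
Moduli of all roots: 3.1546.
All moduli strictly greater than 1? Yes.
Verdict: Stationary.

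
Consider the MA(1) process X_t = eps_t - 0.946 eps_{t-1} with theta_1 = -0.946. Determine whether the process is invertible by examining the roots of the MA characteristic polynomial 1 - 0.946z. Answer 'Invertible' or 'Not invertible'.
\text{Invertible}

The MA(q) characteristic polynomial is P(z) = 1 - 0.946z.
Invertibility requires all roots to lie outside the unit circle, i.e. |z| > 1 for every root.
This is linear in z: 1 + (-0.946) z = 0  =>  z = -1/(-0.946) = 1.057082,  |z| = 1.057082.
Moduli of all roots: 1.0571.
All moduli strictly greater than 1? Yes.
Verdict: Invertible.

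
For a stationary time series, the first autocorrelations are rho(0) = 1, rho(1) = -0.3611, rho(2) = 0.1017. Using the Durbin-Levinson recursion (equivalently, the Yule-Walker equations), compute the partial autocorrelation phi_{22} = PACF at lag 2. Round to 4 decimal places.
\phi_{22} = -0.0330

The PACF at lag k is phi_{kk}, the last component of the solution
to the Yule-Walker system G_k phi = r_k where
  (G_k)_{ij} = rho(|i - j|), (r_k)_i = rho(i), i,j = 1..k.
Equivalently, Durbin-Levinson gives phi_{kk} iteratively:
  phi_{11} = rho(1)
  phi_{kk} = [rho(k) - sum_{j=1..k-1} phi_{k-1,j} rho(k-j)]
            / [1 - sum_{j=1..k-1} phi_{k-1,j} rho(j)],
  phi_{k,j} = phi_{k-1,j} - phi_{kk} phi_{k-1,k-j},  j = 1..k-1.
Step k = 1:
  phi_11 = rho(1) = -0.3611.
Step k = 2:
  phi_22 = [rho(2) - phi_11 rho(1)] / [1 - phi_11 rho(1)] = [0.1017 - (-0.3611)(-0.3611)] / [1 - (-0.3611)(-0.3611)]
         = -0.02869321 / 0.86960679 = -0.033.
Therefore phi_{22} = -0.0330.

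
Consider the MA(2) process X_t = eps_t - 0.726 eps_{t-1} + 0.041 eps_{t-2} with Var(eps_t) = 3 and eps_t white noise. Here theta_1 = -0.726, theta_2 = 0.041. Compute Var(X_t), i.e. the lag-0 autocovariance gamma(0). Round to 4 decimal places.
\gamma(0) = 4.5863

For an MA(q) process X_t = eps_t + sum_i theta_i eps_{t-i} with
Var(eps_t) = sigma^2, the variance is
  gamma(0) = sigma^2 * (1 + sum_i theta_i^2).
  sum_i theta_i^2 = (-0.726)^2 + (0.041)^2 = 0.527076 + 0.001681 = 0.528757.
  gamma(0) = 3 * (1 + 0.528757) = 3 * 1.528757 = 4.586271, which rounds to 4.5863.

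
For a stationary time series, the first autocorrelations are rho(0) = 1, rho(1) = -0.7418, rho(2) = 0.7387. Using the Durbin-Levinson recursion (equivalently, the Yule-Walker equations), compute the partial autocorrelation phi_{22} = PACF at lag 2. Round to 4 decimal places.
\phi_{22} = 0.4190

The PACF at lag k is phi_{kk}, the last component of the solution
to the Yule-Walker system G_k phi = r_k where
  (G_k)_{ij} = rho(|i - j|), (r_k)_i = rho(i), i,j = 1..k.
Equivalently, Durbin-Levinson gives phi_{kk} iteratively:
  phi_{11} = rho(1)
  phi_{kk} = [rho(k) - sum_{j=1..k-1} phi_{k-1,j} rho(k-j)]
            / [1 - sum_{j=1..k-1} phi_{k-1,j} rho(j)],
  phi_{k,j} = phi_{k-1,j} - phi_{kk} phi_{k-1,k-j},  j = 1..k-1.
Step k = 1:
  phi_11 = rho(1) = -0.7418.
Step k = 2:
  phi_22 = [rho(2) - phi_11 rho(1)] / [1 - phi_11 rho(1)] = [0.7387 - (-0.7418)(-0.7418)] / [1 - (-0.7418)(-0.7418)]
         = 0.18843276 / 0.44973276 = 0.419.
Therefore phi_{22} = 0.4190.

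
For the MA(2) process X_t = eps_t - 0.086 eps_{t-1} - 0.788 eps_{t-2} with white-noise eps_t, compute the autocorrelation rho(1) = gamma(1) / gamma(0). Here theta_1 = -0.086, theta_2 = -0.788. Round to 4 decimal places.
\rho(1) = -0.0112

For an MA(q) process with theta_0 = 1, the autocovariance is
  gamma(k) = sigma^2 * sum_{i=0..q-k} theta_i * theta_{i+k},
and rho(k) = gamma(k) / gamma(0). Sigma^2 cancels.
  numerator   = (1)*(-0.086) + (-0.086)*(-0.788) = -0.018232.
  denominator = (1)^2 + (-0.086)^2 + (-0.788)^2 = 1.62834.
  rho(1) = -0.018232 / 1.62834 = -0.0112.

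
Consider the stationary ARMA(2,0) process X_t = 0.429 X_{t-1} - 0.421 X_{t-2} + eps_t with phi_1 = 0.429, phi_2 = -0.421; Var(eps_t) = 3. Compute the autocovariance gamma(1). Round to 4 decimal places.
\gamma(1) = 1.2112

Multiply the model equation by X_{t-k} and take expectations. With theta_0 = psi_0 = 1 and psi_j the MA(infinity) weights, this gives
  gamma(k) - sum_i phi_i gamma(k-i) = c_k,
  c_k = sigma^2 * sum_{j=k..q} theta_j psi_{j-k}   (c_k = 0 for k > q),
using gamma(-m) = gamma(m).
Pure AR (q = 0): c_0 = sigma^2 = 3, c_k = 0 for k >= 1.
Equations for k = 0, 1, 2 (AR order 2, c_2 = 0):
  (E0) gamma(0) = phi_1 gamma(1) + phi_2 gamma(2) + c_0
  (E1) gamma(1) = phi_1 gamma(0) + phi_2 gamma(1) + c_1
  (E2) gamma(2) = phi_1 gamma(1) + phi_2 gamma(0)
From (E1): gamma(1) = A gamma(0) + B with
  A = phi_1 / (1 - phi_2) = 0.429 / 1.421 = 0.3019,   B = c_1 / (1 - phi_2) = 0 / 1.421 = 0.
Insert (E2) into (E0): gamma(0) (1 - phi_2^2) = phi_1 (1 + phi_2) gamma(1) + c_0.
  phi_1 (1 + phi_2) = (0.429)(0.579) = 0.248391,   1 - phi_2^2 = 0.822759.
Replace gamma(1) by A gamma(0) + B and collect gamma(0):
  gamma(0) [0.822759 - (0.248391)(0.3019)] = c_0 = 3
  gamma(0) * 0.74777 = 3
  gamma(0) = 3 / 0.74777 = 4.01193.
  gamma(1) = A gamma(0) = (0.3019)(4.01193) = 1.211202.
Therefore gamma(1) = 1.2112 (to 4 decimal places).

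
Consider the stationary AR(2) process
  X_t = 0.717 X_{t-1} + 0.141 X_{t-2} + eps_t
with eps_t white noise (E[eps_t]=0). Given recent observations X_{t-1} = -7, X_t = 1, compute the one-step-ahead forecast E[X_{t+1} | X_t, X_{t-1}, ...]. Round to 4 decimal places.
E[X_{t+1} \mid \mathcal F_t] = -0.2700

For an AR(p) model X_t = c + sum_i phi_i X_{t-i} + eps_t, the
one-step-ahead conditional mean is
  E[X_{t+1} | X_t, ...] = c + sum_i phi_i X_{t+1-i}.
Substitute known values:
  E[X_{t+1} | ...] = (0.717) * (1) + (0.141) * (-7)
                   = -0.2700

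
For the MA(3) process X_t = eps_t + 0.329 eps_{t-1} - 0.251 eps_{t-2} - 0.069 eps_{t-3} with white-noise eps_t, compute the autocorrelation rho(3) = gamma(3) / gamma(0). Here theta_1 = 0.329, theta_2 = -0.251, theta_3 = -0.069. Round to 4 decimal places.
\rho(3) = -0.0587

For an MA(q) process with theta_0 = 1, the autocovariance is
  gamma(k) = sigma^2 * sum_{i=0..q-k} theta_i * theta_{i+k},
and rho(k) = gamma(k) / gamma(0). Sigma^2 cancels.
  numerator   = (1)*(-0.069) = -0.069.
  denominator = (1)^2 + (0.329)^2 + (-0.251)^2 + (-0.069)^2 = 1.176003.
  rho(3) = -0.069 / 1.176003 = -0.0587.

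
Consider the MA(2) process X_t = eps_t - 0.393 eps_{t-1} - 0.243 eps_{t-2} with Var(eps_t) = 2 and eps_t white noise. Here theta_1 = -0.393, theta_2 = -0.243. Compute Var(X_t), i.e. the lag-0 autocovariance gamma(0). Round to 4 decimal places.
\gamma(0) = 2.4270

For an MA(q) process X_t = eps_t + sum_i theta_i eps_{t-i} with
Var(eps_t) = sigma^2, the variance is
  gamma(0) = sigma^2 * (1 + sum_i theta_i^2).
  sum_i theta_i^2 = (-0.393)^2 + (-0.243)^2 = 0.154449 + 0.059049 = 0.213498.
  gamma(0) = 2 * (1 + 0.213498) = 2 * 1.213498 = 2.426996, which rounds to 2.4270.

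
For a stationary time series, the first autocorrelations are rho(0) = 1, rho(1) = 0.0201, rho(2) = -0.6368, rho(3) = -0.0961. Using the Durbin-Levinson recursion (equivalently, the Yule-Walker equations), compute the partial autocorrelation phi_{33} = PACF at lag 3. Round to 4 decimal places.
\phi_{33} = -0.1050

The PACF at lag k is phi_{kk}, the last component of the solution
to the Yule-Walker system G_k phi = r_k where
  (G_k)_{ij} = rho(|i - j|), (r_k)_i = rho(i), i,j = 1..k.
Equivalently, Durbin-Levinson gives phi_{kk} iteratively:
  phi_{11} = rho(1)
  phi_{kk} = [rho(k) - sum_{j=1..k-1} phi_{k-1,j} rho(k-j)]
            / [1 - sum_{j=1..k-1} phi_{k-1,j} rho(j)],
  phi_{k,j} = phi_{k-1,j} - phi_{kk} phi_{k-1,k-j},  j = 1..k-1.
Step k = 1:
  phi_11 = rho(1) = 0.0201.
Step k = 2:
  phi_22 = [rho(2) - phi_11 rho(1)] / [1 - phi_11 rho(1)] = [-0.6368 - (0.0201)(0.0201)] / [1 - (0.0201)(0.0201)]
         = -0.63720401 / 0.99959599 = -0.637462.
  Update: phi_21 = phi_11 - phi_22 phi_11 = 0.0201 - (-0.637462)(0.0201) = 0.032913.
Step k = 3:
  phi_33 = [rho(3) - phi_21 rho(2) - phi_22 rho(1)] / [1 - phi_21 rho(1) - phi_22 rho(2)]
    numerator   = -0.0961 - (0.032913)(-0.6368) - (-0.637462)(0.0201) = -0.06232804
    denominator = 1 - (0.032913)(0.0201) - (-0.637462)(-0.6368) = 0.59340293
  phi_33 = -0.06232804 / 0.59340293 = -0.105.
Therefore phi_{33} = -0.1050.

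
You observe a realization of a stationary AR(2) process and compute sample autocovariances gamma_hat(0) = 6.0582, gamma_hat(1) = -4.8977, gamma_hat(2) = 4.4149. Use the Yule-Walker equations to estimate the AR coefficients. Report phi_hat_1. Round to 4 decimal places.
\hat\phi_{1} = -0.6330

The Yule-Walker equations for an AR(p) process read, in matrix form,
  Gamma_p phi = r_p,   with   (Gamma_p)_{ij} = gamma(|i - j|),
                       (r_p)_i = gamma(i),   i,j = 1..p.
Substitute the sample gammas (Toeplitz matrix and right-hand side of size 2):
  Gamma_p = [[6.0582, -4.8977], [-4.8977, 6.0582]]
  r_p     = [-4.8977, 4.4149]
Written out:
  6.0582 phi_1 - 4.8977 phi_2 = -4.8977
  -4.8977 phi_1 + 6.0582 phi_2 = 4.4149
Solve by Cramer's rule:
  det = gamma(0)^2 - gamma(1)^2 = (6.0582)^2 - (-4.8977)^2 = 36.70178724 - 23.98746529 = 12.71432195
  phi_hat_1 = [gamma(1) gamma(0) - gamma(1) gamma(2)] / det = [(-4.8977)(6.0582) - (-4.8977)(4.4149)] / 12.71432195 = -8.04839041 / 12.71432195 = -0.633
  phi_hat_2 = [gamma(0) gamma(2) - gamma(1)^2] / det = [(6.0582)(4.4149) - (-4.8977)^2] / 12.71432195 = 2.75888189 / 12.71432195 = 0.217
So phi_hat = [-0.6330, 0.2170].
Therefore phi_hat_1 = -0.6330.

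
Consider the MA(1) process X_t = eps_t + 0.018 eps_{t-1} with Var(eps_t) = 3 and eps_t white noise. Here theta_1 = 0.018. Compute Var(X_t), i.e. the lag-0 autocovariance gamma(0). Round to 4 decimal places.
\gamma(0) = 3.0010

For an MA(q) process X_t = eps_t + sum_i theta_i eps_{t-i} with
Var(eps_t) = sigma^2, the variance is
  gamma(0) = sigma^2 * (1 + sum_i theta_i^2).
  sum_i theta_i^2 = (0.018)^2 = 0.000324.
  gamma(0) = 3 * (1 + 0.000324) = 3 * 1.000324 = 3.000972, which rounds to 3.0010.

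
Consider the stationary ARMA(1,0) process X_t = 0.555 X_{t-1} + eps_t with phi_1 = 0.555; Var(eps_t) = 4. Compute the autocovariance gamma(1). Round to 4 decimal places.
\gamma(1) = 3.2082

Multiply the model equation by X_{t-k} and take expectations. With theta_0 = psi_0 = 1 and psi_j the MA(infinity) weights, this gives
  gamma(k) - sum_i phi_i gamma(k-i) = c_k,
  c_k = sigma^2 * sum_{j=k..q} theta_j psi_{j-k}   (c_k = 0 for k > q),
using gamma(-m) = gamma(m).
Pure AR (q = 0): c_0 = sigma^2 = 4, c_k = 0 for k >= 1.
Equations for k = 0 and k = 1 (AR order 1):
  gamma(0) = phi_1 gamma(1) + c_0
  gamma(1) = phi_1 gamma(0) + c_1
Substituting the second into the first: gamma(0) (1 - phi_1^2) = c_0 + phi_1 c_1, so
  gamma(0) = c_0 / (1 - phi_1^2) = 4 / (1 - (0.555)^2) = 4 / 0.691975 = 5.780556.
  gamma(1) = phi_1 gamma(0) = (0.555)(5.780556) = 3.208208.
Therefore gamma(1) = 3.2082 (to 4 decimal places).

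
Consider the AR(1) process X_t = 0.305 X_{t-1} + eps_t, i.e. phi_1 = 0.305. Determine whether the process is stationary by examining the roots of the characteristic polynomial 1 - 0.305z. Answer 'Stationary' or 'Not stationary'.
\text{Stationary}

The AR(p) characteristic polynomial is P(z) = 1 - 0.305z.
Stationarity requires all roots to lie outside the unit circle, i.e. |z| > 1 for every root.
This is linear in z: 1 + (-0.305) z = 0  =>  z = -1/(-0.305) = 3.278689,  |z| = 3.278689.
Moduli of all roots: 3.2787.
All moduli strictly greater than 1? Yes.
Verdict: Stationary.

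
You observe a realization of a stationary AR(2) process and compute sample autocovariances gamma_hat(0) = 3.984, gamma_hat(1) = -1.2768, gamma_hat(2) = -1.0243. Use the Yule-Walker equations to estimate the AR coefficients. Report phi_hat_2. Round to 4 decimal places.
\hat\phi_{2} = -0.4010

The Yule-Walker equations for an AR(p) process read, in matrix form,
  Gamma_p phi = r_p,   with   (Gamma_p)_{ij} = gamma(|i - j|),
                       (r_p)_i = gamma(i),   i,j = 1..p.
Substitute the sample gammas (Toeplitz matrix and right-hand side of size 2):
  Gamma_p = [[3.984, -1.2768], [-1.2768, 3.984]]
  r_p     = [-1.2768, -1.0243]
Written out:
  3.984 phi_1 - 1.2768 phi_2 = -1.2768
  -1.2768 phi_1 + 3.984 phi_2 = -1.0243
Solve by Cramer's rule:
  det = gamma(0)^2 - gamma(1)^2 = (3.984)^2 - (-1.2768)^2 = 15.872256 - 1.63021824 = 14.24203776
  phi_hat_1 = [gamma(1) gamma(0) - gamma(1) gamma(2)] / det = [(-1.2768)(3.984) - (-1.2768)(-1.0243)] / 14.24203776 = -6.39459744 / 14.24203776 = -0.449
  phi_hat_2 = [gamma(0) gamma(2) - gamma(1)^2] / det = [(3.984)(-1.0243) - (-1.2768)^2] / 14.24203776 = -5.71102944 / 14.24203776 = -0.401
So phi_hat = [-0.4490, -0.4010].
Therefore phi_hat_2 = -0.4010.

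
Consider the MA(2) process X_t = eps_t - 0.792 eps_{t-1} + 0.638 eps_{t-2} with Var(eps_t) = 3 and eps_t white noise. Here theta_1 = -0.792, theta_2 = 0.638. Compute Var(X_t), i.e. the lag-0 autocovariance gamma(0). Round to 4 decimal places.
\gamma(0) = 6.1029

For an MA(q) process X_t = eps_t + sum_i theta_i eps_{t-i} with
Var(eps_t) = sigma^2, the variance is
  gamma(0) = sigma^2 * (1 + sum_i theta_i^2).
  sum_i theta_i^2 = (-0.792)^2 + (0.638)^2 = 0.627264 + 0.407044 = 1.034308.
  gamma(0) = 3 * (1 + 1.034308) = 3 * 2.034308 = 6.102924, which rounds to 6.1029.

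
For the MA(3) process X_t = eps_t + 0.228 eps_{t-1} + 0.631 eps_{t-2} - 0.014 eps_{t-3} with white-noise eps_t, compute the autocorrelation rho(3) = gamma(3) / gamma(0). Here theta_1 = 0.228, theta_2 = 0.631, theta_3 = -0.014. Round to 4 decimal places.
\rho(3) = -0.0097

For an MA(q) process with theta_0 = 1, the autocovariance is
  gamma(k) = sigma^2 * sum_{i=0..q-k} theta_i * theta_{i+k},
and rho(k) = gamma(k) / gamma(0). Sigma^2 cancels.
  numerator   = (1)*(-0.014) = -0.014.
  denominator = (1)^2 + (0.228)^2 + (0.631)^2 + (-0.014)^2 = 1.450341.
  rho(3) = -0.014 / 1.450341 = -0.0097.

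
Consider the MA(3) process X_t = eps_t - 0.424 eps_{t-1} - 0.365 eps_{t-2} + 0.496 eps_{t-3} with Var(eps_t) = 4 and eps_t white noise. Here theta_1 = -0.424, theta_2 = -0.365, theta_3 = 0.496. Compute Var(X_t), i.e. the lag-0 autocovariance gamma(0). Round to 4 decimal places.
\gamma(0) = 6.2361

For an MA(q) process X_t = eps_t + sum_i theta_i eps_{t-i} with
Var(eps_t) = sigma^2, the variance is
  gamma(0) = sigma^2 * (1 + sum_i theta_i^2).
  sum_i theta_i^2 = (-0.424)^2 + (-0.365)^2 + (0.496)^2 = 0.179776 + 0.133225 + 0.246016 = 0.559017.
  gamma(0) = 4 * (1 + 0.559017) = 4 * 1.559017 = 6.236068, which rounds to 6.2361.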